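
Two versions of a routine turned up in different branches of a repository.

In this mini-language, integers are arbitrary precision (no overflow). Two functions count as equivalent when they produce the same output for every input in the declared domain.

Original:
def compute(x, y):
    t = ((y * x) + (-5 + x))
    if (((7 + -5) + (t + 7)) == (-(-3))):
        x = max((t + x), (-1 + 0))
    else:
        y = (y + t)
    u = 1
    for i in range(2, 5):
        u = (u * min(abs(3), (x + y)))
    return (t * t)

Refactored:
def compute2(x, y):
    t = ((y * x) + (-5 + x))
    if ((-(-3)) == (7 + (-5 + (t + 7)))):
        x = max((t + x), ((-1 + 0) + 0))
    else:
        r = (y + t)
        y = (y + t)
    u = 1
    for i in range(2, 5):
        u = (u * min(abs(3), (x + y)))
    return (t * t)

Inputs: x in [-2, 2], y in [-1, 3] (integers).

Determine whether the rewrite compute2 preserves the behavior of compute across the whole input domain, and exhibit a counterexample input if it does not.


The two versions differ — the changes include local variable names differ; constant usage differs; statement counts differ; arithmetic usage differs.
As a probe, take x=1, y=1: compute runs t := -3 | (((7 + -5) + (t + 7)) == (-(-3))): false | y := -2 | u := 1 | iter i=2: | u := -1 | iter i=3: | u := 1 | iter i=4: | u := -1 | result 9; compute2 runs t := -3 | ((-(-3)) == (7 + (-5 + (t + 7)))): false | r := -2 | y := -2 | u := 1 | iter i=2: | u := -1 | iter i=3: | u := 1 | iter i=4: | u := -1 | result 9; both end at 9.
Sweeping the whole domain (25 inputs) finds no disagreement.
verdict: equivalent


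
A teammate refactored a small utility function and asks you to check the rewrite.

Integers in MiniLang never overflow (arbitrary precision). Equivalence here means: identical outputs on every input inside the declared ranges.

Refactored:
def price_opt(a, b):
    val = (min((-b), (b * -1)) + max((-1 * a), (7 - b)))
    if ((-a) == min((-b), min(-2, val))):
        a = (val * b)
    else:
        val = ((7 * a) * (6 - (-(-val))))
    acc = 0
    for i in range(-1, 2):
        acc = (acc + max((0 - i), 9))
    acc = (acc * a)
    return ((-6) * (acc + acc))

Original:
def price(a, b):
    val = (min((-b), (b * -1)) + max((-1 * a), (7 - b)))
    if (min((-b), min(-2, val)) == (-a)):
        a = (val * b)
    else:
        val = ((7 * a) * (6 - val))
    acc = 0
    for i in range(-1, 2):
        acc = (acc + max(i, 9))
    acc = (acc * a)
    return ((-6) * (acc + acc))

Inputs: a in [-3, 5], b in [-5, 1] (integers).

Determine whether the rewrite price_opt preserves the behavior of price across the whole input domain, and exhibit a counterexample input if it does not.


Reading the diff, among the changes: arithmetic usage differs, plus constant usage differs.
As a probe, take a=-3, b=-4: price runs val := 15 | (min((-b), min(-2, val)) == (-a)): false | val := 189 | acc := 0 | iter i=-1: | acc := 9 | iter i=0: | acc := 18 | iter i=1: | acc := 27 | acc := -81 | result 972; price_opt runs val := 15 | ((-a) == min((-b), min(-2, val))): false | val := 189 | acc := 0 | iter i=-1: | acc := 9 | iter i=0: | acc := 18 | iter i=1: | acc := 27 | acc := -81 | result 972; both end at 972.
Across all 63 domain points the two functions coincide.
verdict: equivalent


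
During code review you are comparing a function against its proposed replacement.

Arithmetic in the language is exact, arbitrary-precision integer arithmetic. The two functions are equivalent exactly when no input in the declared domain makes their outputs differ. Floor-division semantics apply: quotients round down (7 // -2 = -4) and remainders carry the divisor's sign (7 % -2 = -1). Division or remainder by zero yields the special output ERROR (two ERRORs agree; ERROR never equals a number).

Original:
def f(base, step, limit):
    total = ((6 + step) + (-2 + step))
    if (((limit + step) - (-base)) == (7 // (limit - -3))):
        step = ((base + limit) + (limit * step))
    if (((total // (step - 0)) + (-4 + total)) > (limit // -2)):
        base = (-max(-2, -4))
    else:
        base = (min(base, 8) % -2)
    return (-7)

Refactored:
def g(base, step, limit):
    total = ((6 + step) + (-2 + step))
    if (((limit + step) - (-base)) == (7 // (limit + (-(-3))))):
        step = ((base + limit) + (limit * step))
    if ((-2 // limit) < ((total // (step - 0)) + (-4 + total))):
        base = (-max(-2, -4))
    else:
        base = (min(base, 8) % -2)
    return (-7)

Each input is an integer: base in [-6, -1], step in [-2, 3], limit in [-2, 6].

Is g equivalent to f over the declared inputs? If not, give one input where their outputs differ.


At base=-6, step=-2, limit=0: f gives -7, g gives ERROR.
verdict: not equivalent; witness: base=-6, step=-2, limit=0


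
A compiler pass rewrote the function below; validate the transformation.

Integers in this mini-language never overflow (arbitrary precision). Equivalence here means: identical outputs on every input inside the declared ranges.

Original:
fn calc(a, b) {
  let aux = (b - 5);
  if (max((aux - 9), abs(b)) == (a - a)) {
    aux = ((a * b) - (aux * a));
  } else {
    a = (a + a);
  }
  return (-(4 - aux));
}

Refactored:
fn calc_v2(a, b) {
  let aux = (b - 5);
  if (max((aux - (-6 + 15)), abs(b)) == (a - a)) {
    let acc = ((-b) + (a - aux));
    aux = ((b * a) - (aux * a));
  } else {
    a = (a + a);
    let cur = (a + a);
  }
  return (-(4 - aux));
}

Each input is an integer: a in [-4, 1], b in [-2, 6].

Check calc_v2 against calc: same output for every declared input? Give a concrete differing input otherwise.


Equivalent — the differences include constant usage differs, plus arithmetic usage differs, plus local variable names differ, plus statement counts differ, yet no declared input distinguishes the two.
Tracing a=-3, b=2: calc: aux = -3; (max((aux - 9), abs(b)) == (a - a)) -> false; a = -6; return -7 | calc_v2: aux = -3; (max((aux - (-6 + 15)), abs(b)) == (a - a)) -> false; a = -6; cur = -12; return -7 — matching result -7.
Checked all 54 inputs in the declared domain: the outputs agree on every one.
verdict: equivalent


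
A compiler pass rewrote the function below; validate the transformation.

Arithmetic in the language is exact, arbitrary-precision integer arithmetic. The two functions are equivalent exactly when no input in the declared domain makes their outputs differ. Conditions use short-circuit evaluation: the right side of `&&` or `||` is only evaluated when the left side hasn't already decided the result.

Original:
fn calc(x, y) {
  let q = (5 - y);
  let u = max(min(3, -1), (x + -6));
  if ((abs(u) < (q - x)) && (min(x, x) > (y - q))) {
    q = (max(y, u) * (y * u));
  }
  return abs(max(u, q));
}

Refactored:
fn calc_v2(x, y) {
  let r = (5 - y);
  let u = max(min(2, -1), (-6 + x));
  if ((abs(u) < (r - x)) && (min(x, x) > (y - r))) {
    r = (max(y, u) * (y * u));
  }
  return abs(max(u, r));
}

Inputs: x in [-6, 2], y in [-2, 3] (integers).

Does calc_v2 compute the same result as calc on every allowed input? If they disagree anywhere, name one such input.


The one real change (`3` became `2`) has no effect anywhere in the declared ranges.
Spot check at x=-5, y=0 — calc: q = 5; u = -1; ((abs(u) < (q - x)) && (min(x, x) > (y - q))) -> false; return 5. calc_v2: r = 5; u = -1; ((abs(u) < (r - x)) && (min(x, x) > (y - r))) -> false; return 5. Both give 5.
Checked all 54 inputs in the declared domain: the outputs agree on every one.
verdict: equivalent


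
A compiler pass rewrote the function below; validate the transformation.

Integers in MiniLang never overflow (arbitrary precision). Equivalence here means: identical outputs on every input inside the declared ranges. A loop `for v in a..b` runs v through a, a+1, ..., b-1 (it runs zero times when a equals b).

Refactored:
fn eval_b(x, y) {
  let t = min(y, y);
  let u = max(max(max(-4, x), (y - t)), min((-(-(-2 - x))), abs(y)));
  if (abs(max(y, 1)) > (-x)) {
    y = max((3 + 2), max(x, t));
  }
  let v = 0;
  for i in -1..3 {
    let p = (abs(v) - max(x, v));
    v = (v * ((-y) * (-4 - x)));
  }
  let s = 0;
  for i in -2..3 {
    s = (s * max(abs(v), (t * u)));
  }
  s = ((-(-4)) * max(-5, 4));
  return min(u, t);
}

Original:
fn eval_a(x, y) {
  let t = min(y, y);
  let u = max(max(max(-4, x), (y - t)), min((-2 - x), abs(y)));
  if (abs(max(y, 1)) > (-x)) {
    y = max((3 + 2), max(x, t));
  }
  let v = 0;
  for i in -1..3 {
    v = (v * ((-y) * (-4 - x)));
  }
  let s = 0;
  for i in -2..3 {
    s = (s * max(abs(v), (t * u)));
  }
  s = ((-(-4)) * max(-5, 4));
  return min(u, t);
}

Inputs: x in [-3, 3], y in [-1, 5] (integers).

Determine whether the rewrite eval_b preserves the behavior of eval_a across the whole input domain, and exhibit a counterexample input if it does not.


This is a faithful refactor — local variable names differ; statement counts differ; arithmetic usage differs; min/max/abs usage differs, but the computed results match everywhere.
One worked example (x=3, y=4) — eval_a: t := 4 | u := 3 | (abs(max(y, 1)) > (-x)): true | y := 5 | v := 0 | iter i=-1: | v := 0 | iter i=0: | v := 0 | iter i=1: | v := 0 | iter i=2: | v := 0 | s := 0 | iter i=-2: | s := 0 | iter i=-1: | s := 0 | iter i=0: | s := 0 | iter i=1: | s := 0 | iter i=2: | s := 0 | s := 16 | result 3; eval_b: t := 4 | u := 3 | (abs(max(y, 1)) > (-x)): true | y := 5 | v := 0 | iter i=-1: | p := -3 | v := 0 | iter i=0: | p := -3 | v := 0 | iter i=1: | p := -3 | v := 0 | iter i=2: | p := -3 | v := 0 | s := 0 | iter i=-2: | s := 0 | iter i=-1: | s := 0 | iter i=0: | s := 0 | iter i=1: | s := 0 | iter i=2: | s := 0 | s := 16 | result 3; agreement on 3.
Every one of the 49 inputs gives matching results.
verdict: equivalent


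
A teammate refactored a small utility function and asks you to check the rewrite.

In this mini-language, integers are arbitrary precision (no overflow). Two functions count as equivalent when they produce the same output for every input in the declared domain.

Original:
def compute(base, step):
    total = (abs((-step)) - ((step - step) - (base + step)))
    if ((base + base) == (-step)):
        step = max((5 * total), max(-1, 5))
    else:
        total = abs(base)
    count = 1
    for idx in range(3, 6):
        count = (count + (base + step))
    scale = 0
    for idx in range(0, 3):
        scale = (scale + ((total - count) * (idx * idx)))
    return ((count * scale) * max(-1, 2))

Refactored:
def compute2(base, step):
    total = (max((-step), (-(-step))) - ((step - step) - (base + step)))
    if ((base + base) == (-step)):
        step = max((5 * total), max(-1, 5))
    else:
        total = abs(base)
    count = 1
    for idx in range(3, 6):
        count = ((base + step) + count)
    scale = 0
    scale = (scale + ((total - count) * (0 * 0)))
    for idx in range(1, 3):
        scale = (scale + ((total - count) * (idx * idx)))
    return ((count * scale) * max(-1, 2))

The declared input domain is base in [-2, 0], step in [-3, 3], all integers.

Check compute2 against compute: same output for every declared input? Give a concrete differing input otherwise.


The two versions differ — the changes include min/max/abs usage differs, plus arithmetic usage differs, plus loop structure differs, plus statement counts differ, plus constant usage differs.
One worked example (base=0, step=-1) — compute: total = 0; ((base + base) == (-step)) -> false; total = 0; count = 1; [idx=3]; count = 0; [idx=4]; count = -1; [idx=5]; count = -2; scale = 0; [idx=0]; scale = 0; [idx=1]; scale = 2; [idx=2]; scale = 10; return -40; compute2: total = 0; ((base + base) == (-step)) -> false; total = 0; count = 1; [idx=3]; count = 0; [idx=4]; count = -1; [idx=5]; count = -2; scale = 0; scale = 0; [idx=1]; scale = 2; [idx=2]; scale = 10; return -40; agreement on -40.
Sweeping the whole domain (21 inputs) finds no disagreement.
verdict: equivalent


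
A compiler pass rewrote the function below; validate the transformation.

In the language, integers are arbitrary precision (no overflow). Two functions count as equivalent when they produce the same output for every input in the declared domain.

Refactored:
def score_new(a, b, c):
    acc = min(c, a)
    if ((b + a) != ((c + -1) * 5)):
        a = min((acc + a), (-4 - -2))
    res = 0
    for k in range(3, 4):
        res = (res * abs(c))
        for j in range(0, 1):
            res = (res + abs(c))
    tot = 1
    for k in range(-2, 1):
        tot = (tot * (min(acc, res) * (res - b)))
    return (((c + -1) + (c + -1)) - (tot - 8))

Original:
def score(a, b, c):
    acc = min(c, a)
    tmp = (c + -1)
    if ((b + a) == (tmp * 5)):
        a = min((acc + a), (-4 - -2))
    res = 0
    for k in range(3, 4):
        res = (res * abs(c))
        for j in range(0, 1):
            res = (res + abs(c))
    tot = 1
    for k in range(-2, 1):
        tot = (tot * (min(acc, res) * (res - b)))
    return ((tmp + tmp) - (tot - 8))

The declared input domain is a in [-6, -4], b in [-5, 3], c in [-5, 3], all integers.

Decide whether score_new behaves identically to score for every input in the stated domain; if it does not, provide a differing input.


Whatever the rewrite altered, no input in the stated domain can expose a difference.
One worked example (a=-6, b=3, c=-2) — score: acc = -6; tmp = -3; ((b + a) == (tmp * 5)) -> false; res = 0; [k=3]; res = 0; [j=0]; res = 2; tot = 1; [k=-2]; tot = 6; [k=-1]; tot = 36; [k=0]; tot = 216; return -214; score_new: acc = -6; ((b + a) != ((c + -1) * 5)) -> true; a = -12; res = 0; [k=3]; res = 0; [j=0]; res = 2; tot = 1; [k=-2]; tot = 6; [k=-1]; tot = 36; [k=0]; tot = 216; return -214; agreement on -214.
An exhaustive pass over the 243 declared inputs shows identical outputs.
verdict: equivalent


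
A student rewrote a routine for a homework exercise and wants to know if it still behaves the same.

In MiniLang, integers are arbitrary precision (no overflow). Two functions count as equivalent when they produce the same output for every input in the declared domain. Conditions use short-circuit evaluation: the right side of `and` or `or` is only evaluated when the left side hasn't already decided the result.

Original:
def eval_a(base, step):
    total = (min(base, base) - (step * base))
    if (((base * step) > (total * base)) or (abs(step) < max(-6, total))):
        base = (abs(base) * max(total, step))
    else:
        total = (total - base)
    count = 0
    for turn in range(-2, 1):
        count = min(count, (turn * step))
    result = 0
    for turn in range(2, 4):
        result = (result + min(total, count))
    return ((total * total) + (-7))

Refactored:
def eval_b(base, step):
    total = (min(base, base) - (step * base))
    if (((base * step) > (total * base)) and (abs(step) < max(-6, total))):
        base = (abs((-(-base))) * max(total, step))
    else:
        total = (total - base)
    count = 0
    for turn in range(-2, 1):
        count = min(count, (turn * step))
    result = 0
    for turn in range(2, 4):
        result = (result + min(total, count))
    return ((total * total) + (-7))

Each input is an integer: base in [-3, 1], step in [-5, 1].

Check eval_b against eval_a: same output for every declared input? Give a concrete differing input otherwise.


Not equivalent: base=1, step=-5 separates them (29 vs 18).
eval_a: total=6, then (((base * step) > (total * base)) or (abs(step) < max(-6, total))) is true, then base=6, then count=0, then (turn=-2), then count=0, then (turn=-1), then count=0, then (turn=0), then count=0, then result=0, then (turn=2), then result=0, then (turn=3), then result=0, then returns 29
eval_b: total=6, then (((base * step) > (total * base)) and (abs(step) < max(-6, total))) is false, then total=5, then count=0, then (turn=-2), then count=0, then (turn=-1), then count=0, then (turn=0), then count=0, then result=0, then (turn=2), then result=0, then (turn=3), then result=0, then returns 18
verdict: not equivalent; witness: base=1, step=-5


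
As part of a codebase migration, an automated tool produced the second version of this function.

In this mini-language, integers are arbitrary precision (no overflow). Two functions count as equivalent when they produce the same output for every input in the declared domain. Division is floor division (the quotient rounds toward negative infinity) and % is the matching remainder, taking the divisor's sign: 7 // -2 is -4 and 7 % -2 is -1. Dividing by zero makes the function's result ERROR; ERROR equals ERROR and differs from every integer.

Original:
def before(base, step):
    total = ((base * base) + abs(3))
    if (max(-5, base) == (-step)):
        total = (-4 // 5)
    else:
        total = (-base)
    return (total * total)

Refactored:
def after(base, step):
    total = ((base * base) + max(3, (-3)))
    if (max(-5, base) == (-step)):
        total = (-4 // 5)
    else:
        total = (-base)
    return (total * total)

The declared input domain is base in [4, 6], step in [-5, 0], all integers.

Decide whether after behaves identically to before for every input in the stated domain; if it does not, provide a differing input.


The two versions differ — the changes include min/max/abs usage differs; and constant usage differs.
One worked example (base=5, step=-5) — before: total := 28 | (max(-5, base) == (-step)): true | total := -1 | result 1; after: total := 28 | (max(-5, base) == (-step)): true | total := -1 | result 1; agreement on 1.
Every one of the 18 inputs gives matching results.
verdict: equivalent


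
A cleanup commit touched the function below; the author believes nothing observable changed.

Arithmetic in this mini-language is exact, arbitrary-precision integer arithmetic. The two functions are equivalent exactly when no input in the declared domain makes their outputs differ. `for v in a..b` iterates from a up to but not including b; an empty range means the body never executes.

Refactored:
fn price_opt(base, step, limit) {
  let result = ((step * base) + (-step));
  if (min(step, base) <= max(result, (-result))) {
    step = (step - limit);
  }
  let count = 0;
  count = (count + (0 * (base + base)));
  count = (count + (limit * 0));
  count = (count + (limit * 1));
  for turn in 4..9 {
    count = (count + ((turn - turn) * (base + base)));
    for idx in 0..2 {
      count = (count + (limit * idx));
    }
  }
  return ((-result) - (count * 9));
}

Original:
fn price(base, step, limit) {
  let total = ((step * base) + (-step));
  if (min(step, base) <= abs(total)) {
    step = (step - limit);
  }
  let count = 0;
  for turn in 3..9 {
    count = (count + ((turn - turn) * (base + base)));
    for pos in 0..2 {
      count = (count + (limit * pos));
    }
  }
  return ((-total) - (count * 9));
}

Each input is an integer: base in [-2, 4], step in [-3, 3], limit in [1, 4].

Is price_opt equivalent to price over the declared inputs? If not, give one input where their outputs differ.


Although arithmetic usage differs, plus constant usage differs, plus statement counts differ, plus local variable names differ, plus loop structure differs, plus min/max/abs usage differs, 196/196 inputs agree.
verdict: equivalent


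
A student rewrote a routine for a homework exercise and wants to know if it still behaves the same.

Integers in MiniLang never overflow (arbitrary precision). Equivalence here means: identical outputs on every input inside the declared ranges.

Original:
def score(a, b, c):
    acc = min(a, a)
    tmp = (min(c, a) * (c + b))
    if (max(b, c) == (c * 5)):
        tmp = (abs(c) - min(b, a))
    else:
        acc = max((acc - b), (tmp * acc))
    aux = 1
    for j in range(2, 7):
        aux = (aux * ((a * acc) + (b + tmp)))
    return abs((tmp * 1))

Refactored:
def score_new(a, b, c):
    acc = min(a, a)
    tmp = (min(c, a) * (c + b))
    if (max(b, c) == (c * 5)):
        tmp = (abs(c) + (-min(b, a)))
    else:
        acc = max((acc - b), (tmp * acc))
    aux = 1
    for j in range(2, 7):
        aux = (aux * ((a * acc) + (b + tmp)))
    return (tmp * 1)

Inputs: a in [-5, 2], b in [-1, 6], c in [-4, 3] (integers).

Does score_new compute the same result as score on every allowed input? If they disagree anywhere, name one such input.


Consider the input a=-5, b=-1, c=2.
score: acc=-5, then tmp=-5, then (max(b, c) == (c * 5)) is false, then acc=25, then aux=1, then (j=2), then aux=-131, then (j=3), then aux=17161, then (j=4), then aux=-2248091, then (j=5), then aux=294499921, then (j=6), then aux=-38579489651, then returns 5
score_new: acc=-5, then tmp=-5, then (max(b, c) == (c * 5)) is false, then acc=25, then aux=1, then (j=2), then aux=-131, then (j=3), then aux=17161, then (j=4), then aux=-2248091, then (j=5), then aux=294499921, then (j=6), then aux=-38579489651, then returns -5
5 against -5: the behavior changed.
verdict: not equivalent; witness: a=-5, b=-1, c=2


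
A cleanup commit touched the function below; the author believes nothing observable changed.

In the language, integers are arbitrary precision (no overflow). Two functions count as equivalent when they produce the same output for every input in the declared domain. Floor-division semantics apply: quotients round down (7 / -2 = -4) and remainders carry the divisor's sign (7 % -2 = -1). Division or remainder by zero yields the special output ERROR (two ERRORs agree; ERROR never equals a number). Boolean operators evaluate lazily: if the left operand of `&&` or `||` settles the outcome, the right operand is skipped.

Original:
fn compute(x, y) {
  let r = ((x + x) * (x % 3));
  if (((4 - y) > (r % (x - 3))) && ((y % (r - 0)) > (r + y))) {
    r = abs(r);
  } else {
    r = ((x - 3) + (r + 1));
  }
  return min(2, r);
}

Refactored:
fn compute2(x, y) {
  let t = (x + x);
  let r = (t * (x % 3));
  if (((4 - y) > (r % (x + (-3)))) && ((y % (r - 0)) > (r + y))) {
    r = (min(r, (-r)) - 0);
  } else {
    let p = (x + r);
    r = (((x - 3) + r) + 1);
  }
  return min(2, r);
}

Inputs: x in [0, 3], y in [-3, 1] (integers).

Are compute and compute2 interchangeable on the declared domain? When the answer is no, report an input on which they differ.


x=1, y=-3 yields 2 from compute but -2 from compute2.
verdict: not equivalent; witness: x=1, y=-3


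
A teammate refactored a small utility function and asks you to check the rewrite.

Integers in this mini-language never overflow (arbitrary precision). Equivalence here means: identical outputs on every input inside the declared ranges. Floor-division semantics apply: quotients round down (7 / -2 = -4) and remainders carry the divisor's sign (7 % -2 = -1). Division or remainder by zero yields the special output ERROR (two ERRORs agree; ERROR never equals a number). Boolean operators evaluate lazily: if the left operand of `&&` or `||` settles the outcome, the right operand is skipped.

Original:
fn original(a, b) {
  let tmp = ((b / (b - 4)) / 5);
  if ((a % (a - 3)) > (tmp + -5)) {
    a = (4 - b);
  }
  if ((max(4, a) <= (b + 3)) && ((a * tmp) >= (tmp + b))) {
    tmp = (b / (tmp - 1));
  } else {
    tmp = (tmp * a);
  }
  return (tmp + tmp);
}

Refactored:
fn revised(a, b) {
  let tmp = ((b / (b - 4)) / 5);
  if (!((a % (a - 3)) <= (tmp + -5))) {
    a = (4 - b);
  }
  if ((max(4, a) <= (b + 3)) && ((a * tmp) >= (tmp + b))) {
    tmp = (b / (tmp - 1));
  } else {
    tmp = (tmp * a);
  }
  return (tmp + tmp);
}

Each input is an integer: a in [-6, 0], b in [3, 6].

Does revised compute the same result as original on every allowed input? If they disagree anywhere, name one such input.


Comparing the listings, the differences include: comparison usage differs; and boolean connective usage differs.
As a probe, take a=-6, b=6: original runs tmp becomes 0; next ((a % (a - 3)) > (tmp + -5)) evaluates to false; next ((max(4, a) <= (b + 3)) && ((a * tmp) >= (tmp + b))) evaluates to false; next tmp becomes 0; next final value 0; revised runs tmp becomes 0; next (!((a % (a - 3)) <= (tmp + -5))) evaluates to false; next ((max(4, a) <= (b + 3)) && ((a * tmp) >= (tmp + b))) evaluates to false; next tmp becomes 0; next final value 0; both end at 0.
Every one of the 28 inputs gives matching results.
verdict: equivalent


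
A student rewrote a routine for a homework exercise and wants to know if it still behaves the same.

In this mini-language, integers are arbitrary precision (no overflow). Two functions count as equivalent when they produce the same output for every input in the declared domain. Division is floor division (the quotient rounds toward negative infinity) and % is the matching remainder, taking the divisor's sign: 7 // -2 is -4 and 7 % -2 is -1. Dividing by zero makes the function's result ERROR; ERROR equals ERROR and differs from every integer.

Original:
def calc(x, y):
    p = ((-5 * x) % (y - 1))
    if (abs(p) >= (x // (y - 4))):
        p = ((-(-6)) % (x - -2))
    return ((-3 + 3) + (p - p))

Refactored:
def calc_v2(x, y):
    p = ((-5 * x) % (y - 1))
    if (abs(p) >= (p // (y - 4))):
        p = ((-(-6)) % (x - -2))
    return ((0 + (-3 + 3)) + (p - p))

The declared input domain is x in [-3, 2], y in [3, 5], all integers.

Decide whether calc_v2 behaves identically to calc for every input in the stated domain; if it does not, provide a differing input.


The rewrite breaks on x=-2, y=3, where the results are 0 and ERROR.
calc: p = 0; (abs(p) >= (x // (y - 4))) -> false; return 0
calc_v2: p = 0; (abs(p) >= (p // (y - 4))) -> true; division by zero -> ERROR
verdict: not equivalent; witness: x=-2, y=3


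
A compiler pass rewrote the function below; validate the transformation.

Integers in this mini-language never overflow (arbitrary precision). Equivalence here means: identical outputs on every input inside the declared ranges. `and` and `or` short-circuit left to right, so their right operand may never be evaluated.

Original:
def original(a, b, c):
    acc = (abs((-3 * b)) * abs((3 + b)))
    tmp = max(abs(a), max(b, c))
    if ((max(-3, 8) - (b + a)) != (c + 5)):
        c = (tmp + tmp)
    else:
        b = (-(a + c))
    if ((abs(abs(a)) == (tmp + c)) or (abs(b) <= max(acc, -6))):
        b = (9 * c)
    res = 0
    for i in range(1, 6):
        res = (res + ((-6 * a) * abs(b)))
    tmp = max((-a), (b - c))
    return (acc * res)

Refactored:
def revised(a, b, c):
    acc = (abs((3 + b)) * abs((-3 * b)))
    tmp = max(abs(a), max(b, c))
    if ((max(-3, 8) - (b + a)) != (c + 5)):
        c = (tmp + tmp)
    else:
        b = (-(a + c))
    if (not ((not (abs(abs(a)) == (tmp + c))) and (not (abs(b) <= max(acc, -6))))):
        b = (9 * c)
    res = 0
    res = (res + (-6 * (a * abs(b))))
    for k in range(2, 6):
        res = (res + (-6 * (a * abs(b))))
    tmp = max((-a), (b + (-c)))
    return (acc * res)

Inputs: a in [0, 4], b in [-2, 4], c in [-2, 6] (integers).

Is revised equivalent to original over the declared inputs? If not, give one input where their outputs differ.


This is a faithful refactor — arithmetic usage differs, and statement counts differ, and loop structure differs, and local variable names differ, and constant usage differs, and boolean connective usage differs, and min/max/abs usage differs, but the computed results match everywhere.
One worked example (a=0, b=-1, c=0) — original: acc := 6 | tmp := 0 | ((max(-3, 8) - (b + a)) != (c + 5)): true | c := 0 | ((abs(abs(a)) == (tmp + c)) or (abs(b) <= max(acc, -6))): true | b := 0 | res := 0 | iter i=1: | res := 0 | iter i=2: | res := 0 | iter i=3: | res := 0 | iter i=4: | res := 0 | iter i=5: | res := 0 | tmp := 0 | result 0; revised: acc := 6 | tmp := 0 | ((max(-3, 8) - (b + a)) != (c + 5)): true | c := 0 | (not ((not (abs(abs(a)) == (tmp + c))) and (not (abs(b) <= max(acc, -6))))): true | b := 0 | res := 0 | res := 0 | iter k=2: | res := 0 | iter k=3: | res := 0 | iter k=4: | res := 0 | iter k=5: | res := 0 | tmp := 0 | result 0; agreement on 0.
Every one of the 315 inputs gives matching results.
verdict: equivalent


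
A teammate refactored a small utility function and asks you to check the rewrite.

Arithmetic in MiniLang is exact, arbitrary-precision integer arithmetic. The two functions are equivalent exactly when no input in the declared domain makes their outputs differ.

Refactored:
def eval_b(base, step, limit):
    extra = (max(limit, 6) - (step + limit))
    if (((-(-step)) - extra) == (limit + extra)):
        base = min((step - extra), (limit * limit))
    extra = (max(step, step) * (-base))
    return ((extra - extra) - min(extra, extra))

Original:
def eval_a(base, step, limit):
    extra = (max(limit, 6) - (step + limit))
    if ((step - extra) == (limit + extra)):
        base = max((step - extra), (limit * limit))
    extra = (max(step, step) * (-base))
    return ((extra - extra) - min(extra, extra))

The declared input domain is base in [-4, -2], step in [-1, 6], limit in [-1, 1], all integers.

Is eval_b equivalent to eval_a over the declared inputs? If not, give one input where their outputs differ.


Input base=-4, step=4, limit=0: 8 from eval_a versus 0 from eval_b.
verdict: not equivalent; witness: base=-4, step=4, limit=0


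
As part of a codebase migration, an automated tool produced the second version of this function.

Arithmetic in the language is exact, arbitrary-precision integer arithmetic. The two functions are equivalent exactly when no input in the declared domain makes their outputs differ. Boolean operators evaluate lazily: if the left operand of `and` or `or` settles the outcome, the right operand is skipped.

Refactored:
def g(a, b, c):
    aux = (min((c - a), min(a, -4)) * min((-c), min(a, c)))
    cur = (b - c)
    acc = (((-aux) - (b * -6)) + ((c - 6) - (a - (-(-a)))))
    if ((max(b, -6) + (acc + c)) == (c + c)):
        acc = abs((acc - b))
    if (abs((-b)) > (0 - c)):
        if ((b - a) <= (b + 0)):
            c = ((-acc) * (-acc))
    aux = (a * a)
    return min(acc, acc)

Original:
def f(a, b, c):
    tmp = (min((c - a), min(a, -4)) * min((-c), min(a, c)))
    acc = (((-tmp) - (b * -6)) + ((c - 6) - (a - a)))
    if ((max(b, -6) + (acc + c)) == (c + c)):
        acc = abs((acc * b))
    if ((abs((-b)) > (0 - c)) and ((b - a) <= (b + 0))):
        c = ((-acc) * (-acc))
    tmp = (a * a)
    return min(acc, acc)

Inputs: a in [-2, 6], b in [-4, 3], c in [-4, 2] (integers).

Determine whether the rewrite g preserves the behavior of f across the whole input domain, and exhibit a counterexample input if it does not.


The rewrite breaks on a=-2, b=2, c=-2, where the results are 8 and 6.
f: tmp=8, then acc=-4, then ((max(b, -6) + (acc + c)) == (c + c)) is true, then acc=8, then ((abs((-b)) > (0 - c)) and ((b - a) <= (b + 0))) is false, then tmp=4, then returns 8
g: aux=8, then cur=4, then acc=-4, then ((max(b, -6) + (acc + c)) == (c + c)) is true, then acc=6, then (abs((-b)) > (0 - c)) is false, then aux=4, then returns 6
verdict: not equivalent; witness: a=-2, b=2, c=-2


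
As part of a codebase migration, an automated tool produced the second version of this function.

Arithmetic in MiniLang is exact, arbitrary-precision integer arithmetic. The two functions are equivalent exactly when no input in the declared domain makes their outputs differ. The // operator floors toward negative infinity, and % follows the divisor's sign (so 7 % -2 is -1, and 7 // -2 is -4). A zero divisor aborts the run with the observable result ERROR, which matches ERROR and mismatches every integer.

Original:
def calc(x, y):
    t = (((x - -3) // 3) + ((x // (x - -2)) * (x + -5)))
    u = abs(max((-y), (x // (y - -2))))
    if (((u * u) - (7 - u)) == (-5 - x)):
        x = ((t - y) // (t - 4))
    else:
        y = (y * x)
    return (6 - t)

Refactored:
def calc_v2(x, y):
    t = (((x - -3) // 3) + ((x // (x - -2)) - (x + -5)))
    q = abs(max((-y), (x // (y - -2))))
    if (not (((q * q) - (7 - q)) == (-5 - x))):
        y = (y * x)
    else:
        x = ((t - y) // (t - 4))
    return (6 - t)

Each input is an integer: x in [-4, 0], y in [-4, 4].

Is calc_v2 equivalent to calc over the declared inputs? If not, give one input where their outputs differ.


Not equivalent: x=-4, y=-4 separates them (25 vs -4).
calc: t=-19, then u=4, then (((u * u) - (7 - u)) == (-5 - x)) is false, then y=16, then returns 25
calc_v2: t=10, then q=4, then (not (((q * q) - (7 - q)) == (-5 - x))) is true, then y=16, then returns -4
verdict: not equivalent; witness: x=-4, y=-4


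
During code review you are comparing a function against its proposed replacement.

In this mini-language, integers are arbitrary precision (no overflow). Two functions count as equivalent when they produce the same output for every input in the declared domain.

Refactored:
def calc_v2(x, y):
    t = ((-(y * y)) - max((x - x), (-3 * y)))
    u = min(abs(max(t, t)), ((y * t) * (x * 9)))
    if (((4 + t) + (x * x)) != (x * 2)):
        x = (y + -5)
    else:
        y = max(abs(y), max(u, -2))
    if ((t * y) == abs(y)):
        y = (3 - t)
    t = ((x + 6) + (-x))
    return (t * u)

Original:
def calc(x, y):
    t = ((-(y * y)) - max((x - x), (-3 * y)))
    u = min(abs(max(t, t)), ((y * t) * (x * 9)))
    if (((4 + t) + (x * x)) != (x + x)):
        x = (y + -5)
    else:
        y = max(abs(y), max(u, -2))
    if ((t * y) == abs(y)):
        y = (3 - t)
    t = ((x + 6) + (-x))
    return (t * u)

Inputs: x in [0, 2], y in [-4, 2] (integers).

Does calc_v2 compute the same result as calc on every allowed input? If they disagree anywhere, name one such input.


Equivalent — the differences include constant usage differs; arithmetic usage differs, yet no declared input distinguishes the two.
Tracing x=2, y=-2: calc: t = -10; u = 10; (((4 + t) + (x * x)) != (x + x)) -> true; x = -7; ((t * y) == abs(y)) -> false; t = 6; return 60 | calc_v2: t = -10; u = 10; (((4 + t) + (x * x)) != (x * 2)) -> true; x = -7; ((t * y) == abs(y)) -> false; t = 6; return 60 — matching result 60.
An exhaustive pass over the 21 declared inputs shows identical outputs.
verdict: equivalent


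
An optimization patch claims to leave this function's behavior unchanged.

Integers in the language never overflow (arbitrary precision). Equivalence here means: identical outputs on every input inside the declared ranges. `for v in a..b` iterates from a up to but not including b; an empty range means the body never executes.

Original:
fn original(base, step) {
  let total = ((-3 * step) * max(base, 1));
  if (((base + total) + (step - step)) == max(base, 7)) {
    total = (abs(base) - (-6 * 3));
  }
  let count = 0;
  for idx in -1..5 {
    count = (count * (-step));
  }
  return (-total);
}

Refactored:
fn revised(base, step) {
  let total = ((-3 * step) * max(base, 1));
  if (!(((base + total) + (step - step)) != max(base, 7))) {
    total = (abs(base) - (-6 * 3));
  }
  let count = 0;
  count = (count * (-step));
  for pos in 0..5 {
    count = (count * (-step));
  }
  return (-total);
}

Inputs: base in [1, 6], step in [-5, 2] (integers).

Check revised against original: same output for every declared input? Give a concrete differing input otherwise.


The two versions differ — the changes include comparison usage differs; and boolean connective usage differs; and local variable names differ; and arithmetic usage differs; and statement counts differ; and loop structure differs.
Tracing base=4, step=-4: original: total = 48; (((base + total) + (step - step)) == max(base, 7)) -> false; count = 0; [idx=-1]; count = 0; [idx=0]; count = 0; [idx=1]; count = 0; [idx=2]; count = 0; [idx=3]; count = 0; [idx=4]; count = 0; return -48 | revised: total = 48; (!(((base + total) + (step - step)) != max(base, 7))) -> false; count = 0; count = 0; [pos=0]; count = 0; [pos=1]; count = 0; [pos=2]; count = 0; [pos=3]; count = 0; [pos=4]; count = 0; return -48 — matching result -48.
Sweeping the whole domain (48 inputs) finds no disagreement.
verdict: equivalent


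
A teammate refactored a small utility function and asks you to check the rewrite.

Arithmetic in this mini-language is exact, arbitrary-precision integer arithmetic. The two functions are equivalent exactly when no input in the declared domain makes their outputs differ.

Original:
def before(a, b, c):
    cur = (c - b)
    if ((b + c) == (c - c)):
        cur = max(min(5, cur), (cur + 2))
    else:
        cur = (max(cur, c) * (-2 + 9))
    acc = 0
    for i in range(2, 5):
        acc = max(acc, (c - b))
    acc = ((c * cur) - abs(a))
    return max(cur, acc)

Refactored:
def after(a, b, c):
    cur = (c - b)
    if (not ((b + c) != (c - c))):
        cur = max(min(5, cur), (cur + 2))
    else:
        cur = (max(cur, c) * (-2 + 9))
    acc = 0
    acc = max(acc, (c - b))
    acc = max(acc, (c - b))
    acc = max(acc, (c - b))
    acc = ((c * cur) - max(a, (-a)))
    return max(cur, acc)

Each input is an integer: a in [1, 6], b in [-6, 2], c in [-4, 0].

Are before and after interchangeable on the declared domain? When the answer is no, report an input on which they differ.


The two versions differ — the changes include loop structure differs, and local variable names differ, and statement counts differ, and comparison usage differs, and min/max/abs usage differs, and arithmetic usage differs, and boolean connective usage differs.
As a probe, take a=1, b=-4, c=-2: before runs cur = 2; ((b + c) == (c - c)) -> false; cur = 14; acc = 0; [i=2]; acc = 2; [i=3]; acc = 2; [i=4]; acc = 2; acc = -29; return 14; after runs cur = 2; (not ((b + c) != (c - c))) -> false; cur = 14; acc = 0; acc = 2; acc = 2; acc = 2; acc = -29; return 14; both end at 14.
An exhaustive pass over the 270 declared inputs shows identical outputs.
verdict: equivalent


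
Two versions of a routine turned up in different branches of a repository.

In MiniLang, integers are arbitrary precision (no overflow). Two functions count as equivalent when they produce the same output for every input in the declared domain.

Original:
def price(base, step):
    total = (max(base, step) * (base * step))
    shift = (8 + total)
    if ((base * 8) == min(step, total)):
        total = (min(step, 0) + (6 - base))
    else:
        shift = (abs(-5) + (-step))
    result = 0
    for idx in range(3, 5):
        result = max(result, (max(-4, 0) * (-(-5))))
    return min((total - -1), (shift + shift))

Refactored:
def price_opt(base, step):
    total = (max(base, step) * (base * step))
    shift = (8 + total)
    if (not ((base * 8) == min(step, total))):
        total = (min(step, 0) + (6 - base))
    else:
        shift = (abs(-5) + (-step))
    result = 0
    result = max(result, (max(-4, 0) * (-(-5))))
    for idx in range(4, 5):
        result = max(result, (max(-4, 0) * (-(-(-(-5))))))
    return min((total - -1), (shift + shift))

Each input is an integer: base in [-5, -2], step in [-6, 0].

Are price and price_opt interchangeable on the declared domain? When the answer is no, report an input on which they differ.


Take base=-5, step=-6.
price: total = -150; shift = -142; ((base * 8) == min(step, total)) -> false; shift = 11; result = 0; [idx=3]; result = 0; [idx=4]; result = 0; return -149
price_opt: total = -150; shift = -142; (not ((base * 8) == min(step, total))) -> true; total = 5; result = 0; result = 0; [idx=4]; result = 0; return -284
-149 against -284: the behavior changed.
verdict: not equivalent; witness: base=-5, step=-6


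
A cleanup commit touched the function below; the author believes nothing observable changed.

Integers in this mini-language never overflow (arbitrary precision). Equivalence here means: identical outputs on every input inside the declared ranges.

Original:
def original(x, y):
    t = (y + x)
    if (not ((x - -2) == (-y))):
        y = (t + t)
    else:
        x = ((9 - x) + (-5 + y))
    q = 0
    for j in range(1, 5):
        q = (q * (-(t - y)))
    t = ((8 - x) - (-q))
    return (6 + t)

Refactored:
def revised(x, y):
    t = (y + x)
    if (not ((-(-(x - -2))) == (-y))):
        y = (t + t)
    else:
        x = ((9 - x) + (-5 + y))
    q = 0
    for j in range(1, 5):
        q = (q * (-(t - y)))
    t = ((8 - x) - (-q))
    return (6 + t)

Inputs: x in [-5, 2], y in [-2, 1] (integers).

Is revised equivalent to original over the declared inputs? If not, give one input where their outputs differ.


Comparing the listings, the differences include: same computation, different form.
Tracing x=-4, y=-2: original: t = -6; (not ((x - -2) == (-y))) -> true; y = -12; q = 0; [j=1]; q = 0; [j=2]; q = 0; [j=3]; q = 0; [j=4]; q = 0; t = 12; return 18 | revised: t = -6; (not ((-(-(x - -2))) == (-y))) -> true; y = -12; q = 0; [j=1]; q = 0; [j=2]; q = 0; [j=3]; q = 0; [j=4]; q = 0; t = 12; return 18 — matching result 18.
Sweeping the whole domain (32 inputs) finds no disagreement.
verdict: equivalent
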